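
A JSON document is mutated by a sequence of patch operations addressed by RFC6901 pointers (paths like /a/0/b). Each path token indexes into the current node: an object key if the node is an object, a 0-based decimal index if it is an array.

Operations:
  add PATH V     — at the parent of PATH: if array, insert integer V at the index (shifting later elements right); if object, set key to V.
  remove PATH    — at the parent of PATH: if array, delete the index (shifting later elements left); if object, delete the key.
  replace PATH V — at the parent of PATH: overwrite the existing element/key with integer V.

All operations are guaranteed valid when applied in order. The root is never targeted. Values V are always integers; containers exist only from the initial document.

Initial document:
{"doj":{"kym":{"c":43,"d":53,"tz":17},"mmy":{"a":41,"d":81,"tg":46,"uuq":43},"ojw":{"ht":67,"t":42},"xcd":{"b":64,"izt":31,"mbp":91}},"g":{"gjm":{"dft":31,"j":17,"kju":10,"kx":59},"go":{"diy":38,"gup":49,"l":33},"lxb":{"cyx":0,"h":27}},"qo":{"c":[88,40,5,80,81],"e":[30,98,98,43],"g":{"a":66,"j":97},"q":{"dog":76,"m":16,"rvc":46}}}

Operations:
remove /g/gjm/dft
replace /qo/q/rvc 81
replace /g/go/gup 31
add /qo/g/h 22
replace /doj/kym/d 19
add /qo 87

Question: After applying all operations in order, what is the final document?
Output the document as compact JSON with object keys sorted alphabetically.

Answer: {"doj":{"kym":{"c":43,"d":19,"tz":17},"mmy":{"a":41,"d":81,"tg":46,"uuq":43},"ojw":{"ht":67,"t":42},"xcd":{"b":64,"izt":31,"mbp":91}},"g":{"gjm":{"j":17,"kju":10,"kx":59},"go":{"diy":38,"gup":31,"l":33},"lxb":{"cyx":0,"h":27}},"qo":87}

Derivation:
After op 1 (remove /g/gjm/dft): {"doj":{"kym":{"c":43,"d":53,"tz":17},"mmy":{"a":41,"d":81,"tg":46,"uuq":43},"ojw":{"ht":67,"t":42},"xcd":{"b":64,"izt":31,"mbp":91}},"g":{"gjm":{"j":17,"kju":10,"kx":59},"go":{"diy":38,"gup":49,"l":33},"lxb":{"cyx":0,"h":27}},"qo":{"c":[88,40,5,80,81],"e":[30,98,98,43],"g":{"a":66,"j":97},"q":{"dog":76,"m":16,"rvc":46}}}
After op 2 (replace /qo/q/rvc 81): {"doj":{"kym":{"c":43,"d":53,"tz":17},"mmy":{"a":41,"d":81,"tg":46,"uuq":43},"ojw":{"ht":67,"t":42},"xcd":{"b":64,"izt":31,"mbp":91}},"g":{"gjm":{"j":17,"kju":10,"kx":59},"go":{"diy":38,"gup":49,"l":33},"lxb":{"cyx":0,"h":27}},"qo":{"c":[88,40,5,80,81],"e":[30,98,98,43],"g":{"a":66,"j":97},"q":{"dog":76,"m":16,"rvc":81}}}
After op 3 (replace /g/go/gup 31): {"doj":{"kym":{"c":43,"d":53,"tz":17},"mmy":{"a":41,"d":81,"tg":46,"uuq":43},"ojw":{"ht":67,"t":42},"xcd":{"b":64,"izt":31,"mbp":91}},"g":{"gjm":{"j":17,"kju":10,"kx":59},"go":{"diy":38,"gup":31,"l":33},"lxb":{"cyx":0,"h":27}},"qo":{"c":[88,40,5,80,81],"e":[30,98,98,43],"g":{"a":66,"j":97},"q":{"dog":76,"m":16,"rvc":81}}}
After op 4 (add /qo/g/h 22): {"doj":{"kym":{"c":43,"d":53,"tz":17},"mmy":{"a":41,"d":81,"tg":46,"uuq":43},"ojw":{"ht":67,"t":42},"xcd":{"b":64,"izt":31,"mbp":91}},"g":{"gjm":{"j":17,"kju":10,"kx":59},"go":{"diy":38,"gup":31,"l":33},"lxb":{"cyx":0,"h":27}},"qo":{"c":[88,40,5,80,81],"e":[30,98,98,43],"g":{"a":66,"h":22,"j":97},"q":{"dog":76,"m":16,"rvc":81}}}
After op 5 (replace /doj/kym/d 19): {"doj":{"kym":{"c":43,"d":19,"tz":17},"mmy":{"a":41,"d":81,"tg":46,"uuq":43},"ojw":{"ht":67,"t":42},"xcd":{"b":64,"izt":31,"mbp":91}},"g":{"gjm":{"j":17,"kju":10,"kx":59},"go":{"diy":38,"gup":31,"l":33},"lxb":{"cyx":0,"h":27}},"qo":{"c":[88,40,5,80,81],"e":[30,98,98,43],"g":{"a":66,"h":22,"j":97},"q":{"dog":76,"m":16,"rvc":81}}}
After op 6 (add /qo 87): {"doj":{"kym":{"c":43,"d":19,"tz":17},"mmy":{"a":41,"d":81,"tg":46,"uuq":43},"ojw":{"ht":67,"t":42},"xcd":{"b":64,"izt":31,"mbp":91}},"g":{"gjm":{"j":17,"kju":10,"kx":59},"go":{"diy":38,"gup":31,"l":33},"lxb":{"cyx":0,"h":27}},"qo":87}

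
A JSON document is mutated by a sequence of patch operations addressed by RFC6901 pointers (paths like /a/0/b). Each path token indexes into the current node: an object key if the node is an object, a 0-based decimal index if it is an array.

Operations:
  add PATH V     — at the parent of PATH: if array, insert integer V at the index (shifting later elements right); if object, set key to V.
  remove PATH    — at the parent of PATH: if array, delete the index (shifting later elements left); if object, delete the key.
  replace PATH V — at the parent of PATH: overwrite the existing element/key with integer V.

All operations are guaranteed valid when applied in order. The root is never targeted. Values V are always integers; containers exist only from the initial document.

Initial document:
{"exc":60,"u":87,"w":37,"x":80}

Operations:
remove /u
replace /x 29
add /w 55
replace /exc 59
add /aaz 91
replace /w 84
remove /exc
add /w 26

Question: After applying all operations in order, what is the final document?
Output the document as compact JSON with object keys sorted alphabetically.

After op 1 (remove /u): {"exc":60,"w":37,"x":80}
After op 2 (replace /x 29): {"exc":60,"w":37,"x":29}
After op 3 (add /w 55): {"exc":60,"w":55,"x":29}
After op 4 (replace /exc 59): {"exc":59,"w":55,"x":29}
After op 5 (add /aaz 91): {"aaz":91,"exc":59,"w":55,"x":29}
After op 6 (replace /w 84): {"aaz":91,"exc":59,"w":84,"x":29}
After op 7 (remove /exc): {"aaz":91,"w":84,"x":29}
After op 8 (add /w 26): {"aaz":91,"w":26,"x":29}

Answer: {"aaz":91,"w":26,"x":29}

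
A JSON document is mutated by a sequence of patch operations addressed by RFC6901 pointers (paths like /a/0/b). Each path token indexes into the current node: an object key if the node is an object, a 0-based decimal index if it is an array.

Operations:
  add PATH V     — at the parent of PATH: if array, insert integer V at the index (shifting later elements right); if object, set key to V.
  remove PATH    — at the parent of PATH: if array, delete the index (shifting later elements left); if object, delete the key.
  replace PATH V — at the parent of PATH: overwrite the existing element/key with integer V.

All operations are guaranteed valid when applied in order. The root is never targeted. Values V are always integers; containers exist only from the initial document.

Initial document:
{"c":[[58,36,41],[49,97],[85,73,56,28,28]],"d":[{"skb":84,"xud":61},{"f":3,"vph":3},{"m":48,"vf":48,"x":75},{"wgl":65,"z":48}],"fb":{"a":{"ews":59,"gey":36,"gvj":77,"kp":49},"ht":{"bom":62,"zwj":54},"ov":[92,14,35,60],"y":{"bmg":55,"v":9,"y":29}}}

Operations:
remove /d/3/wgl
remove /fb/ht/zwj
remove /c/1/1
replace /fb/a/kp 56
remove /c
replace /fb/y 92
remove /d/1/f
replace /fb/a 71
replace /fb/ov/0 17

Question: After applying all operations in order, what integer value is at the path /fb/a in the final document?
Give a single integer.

After op 1 (remove /d/3/wgl): {"c":[[58,36,41],[49,97],[85,73,56,28,28]],"d":[{"skb":84,"xud":61},{"f":3,"vph":3},{"m":48,"vf":48,"x":75},{"z":48}],"fb":{"a":{"ews":59,"gey":36,"gvj":77,"kp":49},"ht":{"bom":62,"zwj":54},"ov":[92,14,35,60],"y":{"bmg":55,"v":9,"y":29}}}
After op 2 (remove /fb/ht/zwj): {"c":[[58,36,41],[49,97],[85,73,56,28,28]],"d":[{"skb":84,"xud":61},{"f":3,"vph":3},{"m":48,"vf":48,"x":75},{"z":48}],"fb":{"a":{"ews":59,"gey":36,"gvj":77,"kp":49},"ht":{"bom":62},"ov":[92,14,35,60],"y":{"bmg":55,"v":9,"y":29}}}
After op 3 (remove /c/1/1): {"c":[[58,36,41],[49],[85,73,56,28,28]],"d":[{"skb":84,"xud":61},{"f":3,"vph":3},{"m":48,"vf":48,"x":75},{"z":48}],"fb":{"a":{"ews":59,"gey":36,"gvj":77,"kp":49},"ht":{"bom":62},"ov":[92,14,35,60],"y":{"bmg":55,"v":9,"y":29}}}
After op 4 (replace /fb/a/kp 56): {"c":[[58,36,41],[49],[85,73,56,28,28]],"d":[{"skb":84,"xud":61},{"f":3,"vph":3},{"m":48,"vf":48,"x":75},{"z":48}],"fb":{"a":{"ews":59,"gey":36,"gvj":77,"kp":56},"ht":{"bom":62},"ov":[92,14,35,60],"y":{"bmg":55,"v":9,"y":29}}}
After op 5 (remove /c): {"d":[{"skb":84,"xud":61},{"f":3,"vph":3},{"m":48,"vf":48,"x":75},{"z":48}],"fb":{"a":{"ews":59,"gey":36,"gvj":77,"kp":56},"ht":{"bom":62},"ov":[92,14,35,60],"y":{"bmg":55,"v":9,"y":29}}}
After op 6 (replace /fb/y 92): {"d":[{"skb":84,"xud":61},{"f":3,"vph":3},{"m":48,"vf":48,"x":75},{"z":48}],"fb":{"a":{"ews":59,"gey":36,"gvj":77,"kp":56},"ht":{"bom":62},"ov":[92,14,35,60],"y":92}}
After op 7 (remove /d/1/f): {"d":[{"skb":84,"xud":61},{"vph":3},{"m":48,"vf":48,"x":75},{"z":48}],"fb":{"a":{"ews":59,"gey":36,"gvj":77,"kp":56},"ht":{"bom":62},"ov":[92,14,35,60],"y":92}}
After op 8 (replace /fb/a 71): {"d":[{"skb":84,"xud":61},{"vph":3},{"m":48,"vf":48,"x":75},{"z":48}],"fb":{"a":71,"ht":{"bom":62},"ov":[92,14,35,60],"y":92}}
After op 9 (replace /fb/ov/0 17): {"d":[{"skb":84,"xud":61},{"vph":3},{"m":48,"vf":48,"x":75},{"z":48}],"fb":{"a":71,"ht":{"bom":62},"ov":[17,14,35,60],"y":92}}
Value at /fb/a: 71

Answer: 71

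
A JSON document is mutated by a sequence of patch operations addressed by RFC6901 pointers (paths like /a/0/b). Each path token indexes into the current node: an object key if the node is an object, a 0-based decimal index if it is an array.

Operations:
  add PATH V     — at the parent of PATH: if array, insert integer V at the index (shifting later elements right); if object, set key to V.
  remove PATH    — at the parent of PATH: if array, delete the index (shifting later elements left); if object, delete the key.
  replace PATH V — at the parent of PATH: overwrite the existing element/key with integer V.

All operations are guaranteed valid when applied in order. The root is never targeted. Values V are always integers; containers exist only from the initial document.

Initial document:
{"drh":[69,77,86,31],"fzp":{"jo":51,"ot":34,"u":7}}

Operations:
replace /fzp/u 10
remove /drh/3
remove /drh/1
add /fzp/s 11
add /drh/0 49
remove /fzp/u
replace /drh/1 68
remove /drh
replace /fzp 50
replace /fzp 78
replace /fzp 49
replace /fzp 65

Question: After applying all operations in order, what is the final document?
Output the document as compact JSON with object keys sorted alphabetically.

After op 1 (replace /fzp/u 10): {"drh":[69,77,86,31],"fzp":{"jo":51,"ot":34,"u":10}}
After op 2 (remove /drh/3): {"drh":[69,77,86],"fzp":{"jo":51,"ot":34,"u":10}}
After op 3 (remove /drh/1): {"drh":[69,86],"fzp":{"jo":51,"ot":34,"u":10}}
After op 4 (add /fzp/s 11): {"drh":[69,86],"fzp":{"jo":51,"ot":34,"s":11,"u":10}}
After op 5 (add /drh/0 49): {"drh":[49,69,86],"fzp":{"jo":51,"ot":34,"s":11,"u":10}}
After op 6 (remove /fzp/u): {"drh":[49,69,86],"fzp":{"jo":51,"ot":34,"s":11}}
After op 7 (replace /drh/1 68): {"drh":[49,68,86],"fzp":{"jo":51,"ot":34,"s":11}}
After op 8 (remove /drh): {"fzp":{"jo":51,"ot":34,"s":11}}
After op 9 (replace /fzp 50): {"fzp":50}
After op 10 (replace /fzp 78): {"fzp":78}
After op 11 (replace /fzp 49): {"fzp":49}
After op 12 (replace /fzp 65): {"fzp":65}

Answer: {"fzp":65}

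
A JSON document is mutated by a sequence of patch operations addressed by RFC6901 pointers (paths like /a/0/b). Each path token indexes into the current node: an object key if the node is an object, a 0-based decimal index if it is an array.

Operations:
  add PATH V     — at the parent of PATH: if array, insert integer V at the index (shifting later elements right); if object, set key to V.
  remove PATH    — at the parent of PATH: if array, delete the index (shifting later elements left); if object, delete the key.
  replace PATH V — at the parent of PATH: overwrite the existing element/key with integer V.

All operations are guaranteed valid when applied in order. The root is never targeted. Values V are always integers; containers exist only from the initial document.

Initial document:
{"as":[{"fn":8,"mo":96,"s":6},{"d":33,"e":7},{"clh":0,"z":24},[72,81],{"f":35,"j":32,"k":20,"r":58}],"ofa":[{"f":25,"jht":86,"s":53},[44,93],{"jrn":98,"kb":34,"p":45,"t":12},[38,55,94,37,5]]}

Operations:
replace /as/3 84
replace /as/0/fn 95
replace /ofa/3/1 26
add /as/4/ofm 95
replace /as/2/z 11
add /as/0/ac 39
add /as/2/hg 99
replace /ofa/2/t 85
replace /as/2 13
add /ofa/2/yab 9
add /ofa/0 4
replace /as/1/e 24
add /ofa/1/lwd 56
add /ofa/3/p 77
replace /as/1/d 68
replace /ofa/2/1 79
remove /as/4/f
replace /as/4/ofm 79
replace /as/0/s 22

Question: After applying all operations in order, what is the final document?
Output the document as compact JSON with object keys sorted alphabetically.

After op 1 (replace /as/3 84): {"as":[{"fn":8,"mo":96,"s":6},{"d":33,"e":7},{"clh":0,"z":24},84,{"f":35,"j":32,"k":20,"r":58}],"ofa":[{"f":25,"jht":86,"s":53},[44,93],{"jrn":98,"kb":34,"p":45,"t":12},[38,55,94,37,5]]}
After op 2 (replace /as/0/fn 95): {"as":[{"fn":95,"mo":96,"s":6},{"d":33,"e":7},{"clh":0,"z":24},84,{"f":35,"j":32,"k":20,"r":58}],"ofa":[{"f":25,"jht":86,"s":53},[44,93],{"jrn":98,"kb":34,"p":45,"t":12},[38,55,94,37,5]]}
After op 3 (replace /ofa/3/1 26): {"as":[{"fn":95,"mo":96,"s":6},{"d":33,"e":7},{"clh":0,"z":24},84,{"f":35,"j":32,"k":20,"r":58}],"ofa":[{"f":25,"jht":86,"s":53},[44,93],{"jrn":98,"kb":34,"p":45,"t":12},[38,26,94,37,5]]}
After op 4 (add /as/4/ofm 95): {"as":[{"fn":95,"mo":96,"s":6},{"d":33,"e":7},{"clh":0,"z":24},84,{"f":35,"j":32,"k":20,"ofm":95,"r":58}],"ofa":[{"f":25,"jht":86,"s":53},[44,93],{"jrn":98,"kb":34,"p":45,"t":12},[38,26,94,37,5]]}
After op 5 (replace /as/2/z 11): {"as":[{"fn":95,"mo":96,"s":6},{"d":33,"e":7},{"clh":0,"z":11},84,{"f":35,"j":32,"k":20,"ofm":95,"r":58}],"ofa":[{"f":25,"jht":86,"s":53},[44,93],{"jrn":98,"kb":34,"p":45,"t":12},[38,26,94,37,5]]}
After op 6 (add /as/0/ac 39): {"as":[{"ac":39,"fn":95,"mo":96,"s":6},{"d":33,"e":7},{"clh":0,"z":11},84,{"f":35,"j":32,"k":20,"ofm":95,"r":58}],"ofa":[{"f":25,"jht":86,"s":53},[44,93],{"jrn":98,"kb":34,"p":45,"t":12},[38,26,94,37,5]]}
After op 7 (add /as/2/hg 99): {"as":[{"ac":39,"fn":95,"mo":96,"s":6},{"d":33,"e":7},{"clh":0,"hg":99,"z":11},84,{"f":35,"j":32,"k":20,"ofm":95,"r":58}],"ofa":[{"f":25,"jht":86,"s":53},[44,93],{"jrn":98,"kb":34,"p":45,"t":12},[38,26,94,37,5]]}
After op 8 (replace /ofa/2/t 85): {"as":[{"ac":39,"fn":95,"mo":96,"s":6},{"d":33,"e":7},{"clh":0,"hg":99,"z":11},84,{"f":35,"j":32,"k":20,"ofm":95,"r":58}],"ofa":[{"f":25,"jht":86,"s":53},[44,93],{"jrn":98,"kb":34,"p":45,"t":85},[38,26,94,37,5]]}
After op 9 (replace /as/2 13): {"as":[{"ac":39,"fn":95,"mo":96,"s":6},{"d":33,"e":7},13,84,{"f":35,"j":32,"k":20,"ofm":95,"r":58}],"ofa":[{"f":25,"jht":86,"s":53},[44,93],{"jrn":98,"kb":34,"p":45,"t":85},[38,26,94,37,5]]}
After op 10 (add /ofa/2/yab 9): {"as":[{"ac":39,"fn":95,"mo":96,"s":6},{"d":33,"e":7},13,84,{"f":35,"j":32,"k":20,"ofm":95,"r":58}],"ofa":[{"f":25,"jht":86,"s":53},[44,93],{"jrn":98,"kb":34,"p":45,"t":85,"yab":9},[38,26,94,37,5]]}
After op 11 (add /ofa/0 4): {"as":[{"ac":39,"fn":95,"mo":96,"s":6},{"d":33,"e":7},13,84,{"f":35,"j":32,"k":20,"ofm":95,"r":58}],"ofa":[4,{"f":25,"jht":86,"s":53},[44,93],{"jrn":98,"kb":34,"p":45,"t":85,"yab":9},[38,26,94,37,5]]}
After op 12 (replace /as/1/e 24): {"as":[{"ac":39,"fn":95,"mo":96,"s":6},{"d":33,"e":24},13,84,{"f":35,"j":32,"k":20,"ofm":95,"r":58}],"ofa":[4,{"f":25,"jht":86,"s":53},[44,93],{"jrn":98,"kb":34,"p":45,"t":85,"yab":9},[38,26,94,37,5]]}
After op 13 (add /ofa/1/lwd 56): {"as":[{"ac":39,"fn":95,"mo":96,"s":6},{"d":33,"e":24},13,84,{"f":35,"j":32,"k":20,"ofm":95,"r":58}],"ofa":[4,{"f":25,"jht":86,"lwd":56,"s":53},[44,93],{"jrn":98,"kb":34,"p":45,"t":85,"yab":9},[38,26,94,37,5]]}
After op 14 (add /ofa/3/p 77): {"as":[{"ac":39,"fn":95,"mo":96,"s":6},{"d":33,"e":24},13,84,{"f":35,"j":32,"k":20,"ofm":95,"r":58}],"ofa":[4,{"f":25,"jht":86,"lwd":56,"s":53},[44,93],{"jrn":98,"kb":34,"p":77,"t":85,"yab":9},[38,26,94,37,5]]}
After op 15 (replace /as/1/d 68): {"as":[{"ac":39,"fn":95,"mo":96,"s":6},{"d":68,"e":24},13,84,{"f":35,"j":32,"k":20,"ofm":95,"r":58}],"ofa":[4,{"f":25,"jht":86,"lwd":56,"s":53},[44,93],{"jrn":98,"kb":34,"p":77,"t":85,"yab":9},[38,26,94,37,5]]}
After op 16 (replace /ofa/2/1 79): {"as":[{"ac":39,"fn":95,"mo":96,"s":6},{"d":68,"e":24},13,84,{"f":35,"j":32,"k":20,"ofm":95,"r":58}],"ofa":[4,{"f":25,"jht":86,"lwd":56,"s":53},[44,79],{"jrn":98,"kb":34,"p":77,"t":85,"yab":9},[38,26,94,37,5]]}
After op 17 (remove /as/4/f): {"as":[{"ac":39,"fn":95,"mo":96,"s":6},{"d":68,"e":24},13,84,{"j":32,"k":20,"ofm":95,"r":58}],"ofa":[4,{"f":25,"jht":86,"lwd":56,"s":53},[44,79],{"jrn":98,"kb":34,"p":77,"t":85,"yab":9},[38,26,94,37,5]]}
After op 18 (replace /as/4/ofm 79): {"as":[{"ac":39,"fn":95,"mo":96,"s":6},{"d":68,"e":24},13,84,{"j":32,"k":20,"ofm":79,"r":58}],"ofa":[4,{"f":25,"jht":86,"lwd":56,"s":53},[44,79],{"jrn":98,"kb":34,"p":77,"t":85,"yab":9},[38,26,94,37,5]]}
After op 19 (replace /as/0/s 22): {"as":[{"ac":39,"fn":95,"mo":96,"s":22},{"d":68,"e":24},13,84,{"j":32,"k":20,"ofm":79,"r":58}],"ofa":[4,{"f":25,"jht":86,"lwd":56,"s":53},[44,79],{"jrn":98,"kb":34,"p":77,"t":85,"yab":9},[38,26,94,37,5]]}

Answer: {"as":[{"ac":39,"fn":95,"mo":96,"s":22},{"d":68,"e":24},13,84,{"j":32,"k":20,"ofm":79,"r":58}],"ofa":[4,{"f":25,"jht":86,"lwd":56,"s":53},[44,79],{"jrn":98,"kb":34,"p":77,"t":85,"yab":9},[38,26,94,37,5]]}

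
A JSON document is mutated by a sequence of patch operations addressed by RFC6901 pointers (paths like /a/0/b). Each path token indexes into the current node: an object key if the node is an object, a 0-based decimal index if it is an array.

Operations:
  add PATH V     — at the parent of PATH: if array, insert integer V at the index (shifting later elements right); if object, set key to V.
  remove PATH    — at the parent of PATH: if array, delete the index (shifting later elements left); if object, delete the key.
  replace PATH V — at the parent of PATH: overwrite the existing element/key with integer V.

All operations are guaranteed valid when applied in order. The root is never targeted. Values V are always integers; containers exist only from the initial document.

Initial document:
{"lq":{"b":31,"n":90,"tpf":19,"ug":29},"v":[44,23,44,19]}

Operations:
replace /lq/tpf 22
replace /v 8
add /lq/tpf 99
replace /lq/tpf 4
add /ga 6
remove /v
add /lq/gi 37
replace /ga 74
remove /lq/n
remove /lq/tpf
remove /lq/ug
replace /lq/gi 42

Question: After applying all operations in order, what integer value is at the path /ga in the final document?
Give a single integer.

After op 1 (replace /lq/tpf 22): {"lq":{"b":31,"n":90,"tpf":22,"ug":29},"v":[44,23,44,19]}
After op 2 (replace /v 8): {"lq":{"b":31,"n":90,"tpf":22,"ug":29},"v":8}
After op 3 (add /lq/tpf 99): {"lq":{"b":31,"n":90,"tpf":99,"ug":29},"v":8}
After op 4 (replace /lq/tpf 4): {"lq":{"b":31,"n":90,"tpf":4,"ug":29},"v":8}
After op 5 (add /ga 6): {"ga":6,"lq":{"b":31,"n":90,"tpf":4,"ug":29},"v":8}
After op 6 (remove /v): {"ga":6,"lq":{"b":31,"n":90,"tpf":4,"ug":29}}
After op 7 (add /lq/gi 37): {"ga":6,"lq":{"b":31,"gi":37,"n":90,"tpf":4,"ug":29}}
After op 8 (replace /ga 74): {"ga":74,"lq":{"b":31,"gi":37,"n":90,"tpf":4,"ug":29}}
After op 9 (remove /lq/n): {"ga":74,"lq":{"b":31,"gi":37,"tpf":4,"ug":29}}
After op 10 (remove /lq/tpf): {"ga":74,"lq":{"b":31,"gi":37,"ug":29}}
After op 11 (remove /lq/ug): {"ga":74,"lq":{"b":31,"gi":37}}
After op 12 (replace /lq/gi 42): {"ga":74,"lq":{"b":31,"gi":42}}
Value at /ga: 74

Answer: 74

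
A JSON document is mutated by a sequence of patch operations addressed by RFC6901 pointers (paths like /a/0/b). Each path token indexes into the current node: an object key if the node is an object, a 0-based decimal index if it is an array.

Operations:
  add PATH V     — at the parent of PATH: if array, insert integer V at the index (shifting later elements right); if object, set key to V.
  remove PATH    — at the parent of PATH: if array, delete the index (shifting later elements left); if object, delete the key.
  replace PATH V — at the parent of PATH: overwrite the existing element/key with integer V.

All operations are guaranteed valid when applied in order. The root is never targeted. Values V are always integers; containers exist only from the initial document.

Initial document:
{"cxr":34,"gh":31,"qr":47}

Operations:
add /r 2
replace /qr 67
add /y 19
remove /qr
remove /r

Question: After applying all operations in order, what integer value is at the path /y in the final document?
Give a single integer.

Answer: 19

Derivation:
After op 1 (add /r 2): {"cxr":34,"gh":31,"qr":47,"r":2}
After op 2 (replace /qr 67): {"cxr":34,"gh":31,"qr":67,"r":2}
After op 3 (add /y 19): {"cxr":34,"gh":31,"qr":67,"r":2,"y":19}
After op 4 (remove /qr): {"cxr":34,"gh":31,"r":2,"y":19}
After op 5 (remove /r): {"cxr":34,"gh":31,"y":19}
Value at /y: 19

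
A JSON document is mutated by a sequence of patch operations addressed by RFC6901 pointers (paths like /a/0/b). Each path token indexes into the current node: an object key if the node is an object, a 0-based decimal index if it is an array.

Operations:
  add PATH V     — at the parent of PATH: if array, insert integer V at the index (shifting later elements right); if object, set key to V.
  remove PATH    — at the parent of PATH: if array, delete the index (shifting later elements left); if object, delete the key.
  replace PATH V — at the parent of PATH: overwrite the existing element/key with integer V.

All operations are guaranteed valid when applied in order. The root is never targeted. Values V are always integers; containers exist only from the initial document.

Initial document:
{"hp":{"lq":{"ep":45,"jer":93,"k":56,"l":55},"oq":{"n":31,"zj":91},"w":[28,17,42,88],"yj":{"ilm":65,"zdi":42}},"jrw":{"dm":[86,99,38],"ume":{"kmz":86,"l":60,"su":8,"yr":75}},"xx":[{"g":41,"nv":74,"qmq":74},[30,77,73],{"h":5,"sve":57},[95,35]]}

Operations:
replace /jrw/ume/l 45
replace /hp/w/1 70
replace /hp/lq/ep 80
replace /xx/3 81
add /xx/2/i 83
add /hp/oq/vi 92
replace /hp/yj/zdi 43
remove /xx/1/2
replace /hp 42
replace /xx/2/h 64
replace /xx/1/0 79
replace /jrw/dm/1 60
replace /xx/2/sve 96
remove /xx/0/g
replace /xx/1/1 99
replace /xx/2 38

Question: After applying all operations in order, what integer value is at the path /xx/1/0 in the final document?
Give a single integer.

Answer: 79

Derivation:
After op 1 (replace /jrw/ume/l 45): {"hp":{"lq":{"ep":45,"jer":93,"k":56,"l":55},"oq":{"n":31,"zj":91},"w":[28,17,42,88],"yj":{"ilm":65,"zdi":42}},"jrw":{"dm":[86,99,38],"ume":{"kmz":86,"l":45,"su":8,"yr":75}},"xx":[{"g":41,"nv":74,"qmq":74},[30,77,73],{"h":5,"sve":57},[95,35]]}
After op 2 (replace /hp/w/1 70): {"hp":{"lq":{"ep":45,"jer":93,"k":56,"l":55},"oq":{"n":31,"zj":91},"w":[28,70,42,88],"yj":{"ilm":65,"zdi":42}},"jrw":{"dm":[86,99,38],"ume":{"kmz":86,"l":45,"su":8,"yr":75}},"xx":[{"g":41,"nv":74,"qmq":74},[30,77,73],{"h":5,"sve":57},[95,35]]}
After op 3 (replace /hp/lq/ep 80): {"hp":{"lq":{"ep":80,"jer":93,"k":56,"l":55},"oq":{"n":31,"zj":91},"w":[28,70,42,88],"yj":{"ilm":65,"zdi":42}},"jrw":{"dm":[86,99,38],"ume":{"kmz":86,"l":45,"su":8,"yr":75}},"xx":[{"g":41,"nv":74,"qmq":74},[30,77,73],{"h":5,"sve":57},[95,35]]}
After op 4 (replace /xx/3 81): {"hp":{"lq":{"ep":80,"jer":93,"k":56,"l":55},"oq":{"n":31,"zj":91},"w":[28,70,42,88],"yj":{"ilm":65,"zdi":42}},"jrw":{"dm":[86,99,38],"ume":{"kmz":86,"l":45,"su":8,"yr":75}},"xx":[{"g":41,"nv":74,"qmq":74},[30,77,73],{"h":5,"sve":57},81]}
After op 5 (add /xx/2/i 83): {"hp":{"lq":{"ep":80,"jer":93,"k":56,"l":55},"oq":{"n":31,"zj":91},"w":[28,70,42,88],"yj":{"ilm":65,"zdi":42}},"jrw":{"dm":[86,99,38],"ume":{"kmz":86,"l":45,"su":8,"yr":75}},"xx":[{"g":41,"nv":74,"qmq":74},[30,77,73],{"h":5,"i":83,"sve":57},81]}
After op 6 (add /hp/oq/vi 92): {"hp":{"lq":{"ep":80,"jer":93,"k":56,"l":55},"oq":{"n":31,"vi":92,"zj":91},"w":[28,70,42,88],"yj":{"ilm":65,"zdi":42}},"jrw":{"dm":[86,99,38],"ume":{"kmz":86,"l":45,"su":8,"yr":75}},"xx":[{"g":41,"nv":74,"qmq":74},[30,77,73],{"h":5,"i":83,"sve":57},81]}
After op 7 (replace /hp/yj/zdi 43): {"hp":{"lq":{"ep":80,"jer":93,"k":56,"l":55},"oq":{"n":31,"vi":92,"zj":91},"w":[28,70,42,88],"yj":{"ilm":65,"zdi":43}},"jrw":{"dm":[86,99,38],"ume":{"kmz":86,"l":45,"su":8,"yr":75}},"xx":[{"g":41,"nv":74,"qmq":74},[30,77,73],{"h":5,"i":83,"sve":57},81]}
After op 8 (remove /xx/1/2): {"hp":{"lq":{"ep":80,"jer":93,"k":56,"l":55},"oq":{"n":31,"vi":92,"zj":91},"w":[28,70,42,88],"yj":{"ilm":65,"zdi":43}},"jrw":{"dm":[86,99,38],"ume":{"kmz":86,"l":45,"su":8,"yr":75}},"xx":[{"g":41,"nv":74,"qmq":74},[30,77],{"h":5,"i":83,"sve":57},81]}
After op 9 (replace /hp 42): {"hp":42,"jrw":{"dm":[86,99,38],"ume":{"kmz":86,"l":45,"su":8,"yr":75}},"xx":[{"g":41,"nv":74,"qmq":74},[30,77],{"h":5,"i":83,"sve":57},81]}
After op 10 (replace /xx/2/h 64): {"hp":42,"jrw":{"dm":[86,99,38],"ume":{"kmz":86,"l":45,"su":8,"yr":75}},"xx":[{"g":41,"nv":74,"qmq":74},[30,77],{"h":64,"i":83,"sve":57},81]}
After op 11 (replace /xx/1/0 79): {"hp":42,"jrw":{"dm":[86,99,38],"ume":{"kmz":86,"l":45,"su":8,"yr":75}},"xx":[{"g":41,"nv":74,"qmq":74},[79,77],{"h":64,"i":83,"sve":57},81]}
After op 12 (replace /jrw/dm/1 60): {"hp":42,"jrw":{"dm":[86,60,38],"ume":{"kmz":86,"l":45,"su":8,"yr":75}},"xx":[{"g":41,"nv":74,"qmq":74},[79,77],{"h":64,"i":83,"sve":57},81]}
After op 13 (replace /xx/2/sve 96): {"hp":42,"jrw":{"dm":[86,60,38],"ume":{"kmz":86,"l":45,"su":8,"yr":75}},"xx":[{"g":41,"nv":74,"qmq":74},[79,77],{"h":64,"i":83,"sve":96},81]}
After op 14 (remove /xx/0/g): {"hp":42,"jrw":{"dm":[86,60,38],"ume":{"kmz":86,"l":45,"su":8,"yr":75}},"xx":[{"nv":74,"qmq":74},[79,77],{"h":64,"i":83,"sve":96},81]}
After op 15 (replace /xx/1/1 99): {"hp":42,"jrw":{"dm":[86,60,38],"ume":{"kmz":86,"l":45,"su":8,"yr":75}},"xx":[{"nv":74,"qmq":74},[79,99],{"h":64,"i":83,"sve":96},81]}
After op 16 (replace /xx/2 38): {"hp":42,"jrw":{"dm":[86,60,38],"ume":{"kmz":86,"l":45,"su":8,"yr":75}},"xx":[{"nv":74,"qmq":74},[79,99],38,81]}
Value at /xx/1/0: 79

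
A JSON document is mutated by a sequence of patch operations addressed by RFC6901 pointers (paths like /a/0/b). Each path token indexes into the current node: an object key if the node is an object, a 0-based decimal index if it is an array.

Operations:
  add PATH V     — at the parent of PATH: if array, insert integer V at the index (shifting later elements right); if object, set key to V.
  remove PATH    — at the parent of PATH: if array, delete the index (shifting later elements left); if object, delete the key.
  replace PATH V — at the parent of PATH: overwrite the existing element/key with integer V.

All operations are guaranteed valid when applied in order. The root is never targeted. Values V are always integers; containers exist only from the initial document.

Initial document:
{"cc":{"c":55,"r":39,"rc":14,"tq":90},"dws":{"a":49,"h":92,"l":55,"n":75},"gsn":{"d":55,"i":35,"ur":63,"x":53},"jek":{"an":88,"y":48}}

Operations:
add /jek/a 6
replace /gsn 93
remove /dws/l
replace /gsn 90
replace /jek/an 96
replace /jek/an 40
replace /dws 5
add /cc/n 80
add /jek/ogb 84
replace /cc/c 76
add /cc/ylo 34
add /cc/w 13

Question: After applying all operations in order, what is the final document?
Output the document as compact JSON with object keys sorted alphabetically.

After op 1 (add /jek/a 6): {"cc":{"c":55,"r":39,"rc":14,"tq":90},"dws":{"a":49,"h":92,"l":55,"n":75},"gsn":{"d":55,"i":35,"ur":63,"x":53},"jek":{"a":6,"an":88,"y":48}}
After op 2 (replace /gsn 93): {"cc":{"c":55,"r":39,"rc":14,"tq":90},"dws":{"a":49,"h":92,"l":55,"n":75},"gsn":93,"jek":{"a":6,"an":88,"y":48}}
After op 3 (remove /dws/l): {"cc":{"c":55,"r":39,"rc":14,"tq":90},"dws":{"a":49,"h":92,"n":75},"gsn":93,"jek":{"a":6,"an":88,"y":48}}
After op 4 (replace /gsn 90): {"cc":{"c":55,"r":39,"rc":14,"tq":90},"dws":{"a":49,"h":92,"n":75},"gsn":90,"jek":{"a":6,"an":88,"y":48}}
After op 5 (replace /jek/an 96): {"cc":{"c":55,"r":39,"rc":14,"tq":90},"dws":{"a":49,"h":92,"n":75},"gsn":90,"jek":{"a":6,"an":96,"y":48}}
After op 6 (replace /jek/an 40): {"cc":{"c":55,"r":39,"rc":14,"tq":90},"dws":{"a":49,"h":92,"n":75},"gsn":90,"jek":{"a":6,"an":40,"y":48}}
After op 7 (replace /dws 5): {"cc":{"c":55,"r":39,"rc":14,"tq":90},"dws":5,"gsn":90,"jek":{"a":6,"an":40,"y":48}}
After op 8 (add /cc/n 80): {"cc":{"c":55,"n":80,"r":39,"rc":14,"tq":90},"dws":5,"gsn":90,"jek":{"a":6,"an":40,"y":48}}
After op 9 (add /jek/ogb 84): {"cc":{"c":55,"n":80,"r":39,"rc":14,"tq":90},"dws":5,"gsn":90,"jek":{"a":6,"an":40,"ogb":84,"y":48}}
After op 10 (replace /cc/c 76): {"cc":{"c":76,"n":80,"r":39,"rc":14,"tq":90},"dws":5,"gsn":90,"jek":{"a":6,"an":40,"ogb":84,"y":48}}
After op 11 (add /cc/ylo 34): {"cc":{"c":76,"n":80,"r":39,"rc":14,"tq":90,"ylo":34},"dws":5,"gsn":90,"jek":{"a":6,"an":40,"ogb":84,"y":48}}
After op 12 (add /cc/w 13): {"cc":{"c":76,"n":80,"r":39,"rc":14,"tq":90,"w":13,"ylo":34},"dws":5,"gsn":90,"jek":{"a":6,"an":40,"ogb":84,"y":48}}

Answer: {"cc":{"c":76,"n":80,"r":39,"rc":14,"tq":90,"w":13,"ylo":34},"dws":5,"gsn":90,"jek":{"a":6,"an":40,"ogb":84,"y":48}}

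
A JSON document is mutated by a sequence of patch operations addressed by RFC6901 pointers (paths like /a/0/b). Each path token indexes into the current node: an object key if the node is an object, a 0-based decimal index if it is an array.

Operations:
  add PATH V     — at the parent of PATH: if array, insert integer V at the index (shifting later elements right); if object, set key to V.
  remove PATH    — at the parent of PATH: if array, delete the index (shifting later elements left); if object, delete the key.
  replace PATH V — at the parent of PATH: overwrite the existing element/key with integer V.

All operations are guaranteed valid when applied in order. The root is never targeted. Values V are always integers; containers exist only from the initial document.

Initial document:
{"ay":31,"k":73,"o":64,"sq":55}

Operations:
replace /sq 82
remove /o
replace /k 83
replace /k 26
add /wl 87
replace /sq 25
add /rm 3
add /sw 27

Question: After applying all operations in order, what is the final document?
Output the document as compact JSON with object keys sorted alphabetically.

After op 1 (replace /sq 82): {"ay":31,"k":73,"o":64,"sq":82}
After op 2 (remove /o): {"ay":31,"k":73,"sq":82}
After op 3 (replace /k 83): {"ay":31,"k":83,"sq":82}
After op 4 (replace /k 26): {"ay":31,"k":26,"sq":82}
After op 5 (add /wl 87): {"ay":31,"k":26,"sq":82,"wl":87}
After op 6 (replace /sq 25): {"ay":31,"k":26,"sq":25,"wl":87}
After op 7 (add /rm 3): {"ay":31,"k":26,"rm":3,"sq":25,"wl":87}
After op 8 (add /sw 27): {"ay":31,"k":26,"rm":3,"sq":25,"sw":27,"wl":87}

Answer: {"ay":31,"k":26,"rm":3,"sq":25,"sw":27,"wl":87}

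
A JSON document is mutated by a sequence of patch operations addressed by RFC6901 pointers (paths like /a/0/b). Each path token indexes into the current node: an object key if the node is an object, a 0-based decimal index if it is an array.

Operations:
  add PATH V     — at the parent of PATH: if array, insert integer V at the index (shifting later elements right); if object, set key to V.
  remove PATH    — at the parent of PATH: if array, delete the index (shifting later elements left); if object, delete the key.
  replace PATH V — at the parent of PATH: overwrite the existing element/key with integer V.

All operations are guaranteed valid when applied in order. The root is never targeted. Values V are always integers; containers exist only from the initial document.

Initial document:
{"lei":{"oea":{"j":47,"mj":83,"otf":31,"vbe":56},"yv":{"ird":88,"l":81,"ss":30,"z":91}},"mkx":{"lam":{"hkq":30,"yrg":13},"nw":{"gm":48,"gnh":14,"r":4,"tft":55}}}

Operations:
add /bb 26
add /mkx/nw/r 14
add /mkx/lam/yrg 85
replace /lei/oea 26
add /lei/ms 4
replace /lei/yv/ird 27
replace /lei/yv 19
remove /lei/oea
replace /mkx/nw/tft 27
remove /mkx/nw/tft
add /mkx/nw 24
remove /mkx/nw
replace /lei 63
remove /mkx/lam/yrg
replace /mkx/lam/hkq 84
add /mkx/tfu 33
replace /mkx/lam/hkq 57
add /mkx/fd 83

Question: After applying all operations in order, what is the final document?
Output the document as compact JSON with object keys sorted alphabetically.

After op 1 (add /bb 26): {"bb":26,"lei":{"oea":{"j":47,"mj":83,"otf":31,"vbe":56},"yv":{"ird":88,"l":81,"ss":30,"z":91}},"mkx":{"lam":{"hkq":30,"yrg":13},"nw":{"gm":48,"gnh":14,"r":4,"tft":55}}}
After op 2 (add /mkx/nw/r 14): {"bb":26,"lei":{"oea":{"j":47,"mj":83,"otf":31,"vbe":56},"yv":{"ird":88,"l":81,"ss":30,"z":91}},"mkx":{"lam":{"hkq":30,"yrg":13},"nw":{"gm":48,"gnh":14,"r":14,"tft":55}}}
After op 3 (add /mkx/lam/yrg 85): {"bb":26,"lei":{"oea":{"j":47,"mj":83,"otf":31,"vbe":56},"yv":{"ird":88,"l":81,"ss":30,"z":91}},"mkx":{"lam":{"hkq":30,"yrg":85},"nw":{"gm":48,"gnh":14,"r":14,"tft":55}}}
After op 4 (replace /lei/oea 26): {"bb":26,"lei":{"oea":26,"yv":{"ird":88,"l":81,"ss":30,"z":91}},"mkx":{"lam":{"hkq":30,"yrg":85},"nw":{"gm":48,"gnh":14,"r":14,"tft":55}}}
After op 5 (add /lei/ms 4): {"bb":26,"lei":{"ms":4,"oea":26,"yv":{"ird":88,"l":81,"ss":30,"z":91}},"mkx":{"lam":{"hkq":30,"yrg":85},"nw":{"gm":48,"gnh":14,"r":14,"tft":55}}}
After op 6 (replace /lei/yv/ird 27): {"bb":26,"lei":{"ms":4,"oea":26,"yv":{"ird":27,"l":81,"ss":30,"z":91}},"mkx":{"lam":{"hkq":30,"yrg":85},"nw":{"gm":48,"gnh":14,"r":14,"tft":55}}}
After op 7 (replace /lei/yv 19): {"bb":26,"lei":{"ms":4,"oea":26,"yv":19},"mkx":{"lam":{"hkq":30,"yrg":85},"nw":{"gm":48,"gnh":14,"r":14,"tft":55}}}
After op 8 (remove /lei/oea): {"bb":26,"lei":{"ms":4,"yv":19},"mkx":{"lam":{"hkq":30,"yrg":85},"nw":{"gm":48,"gnh":14,"r":14,"tft":55}}}
After op 9 (replace /mkx/nw/tft 27): {"bb":26,"lei":{"ms":4,"yv":19},"mkx":{"lam":{"hkq":30,"yrg":85},"nw":{"gm":48,"gnh":14,"r":14,"tft":27}}}
After op 10 (remove /mkx/nw/tft): {"bb":26,"lei":{"ms":4,"yv":19},"mkx":{"lam":{"hkq":30,"yrg":85},"nw":{"gm":48,"gnh":14,"r":14}}}
After op 11 (add /mkx/nw 24): {"bb":26,"lei":{"ms":4,"yv":19},"mkx":{"lam":{"hkq":30,"yrg":85},"nw":24}}
After op 12 (remove /mkx/nw): {"bb":26,"lei":{"ms":4,"yv":19},"mkx":{"lam":{"hkq":30,"yrg":85}}}
After op 13 (replace /lei 63): {"bb":26,"lei":63,"mkx":{"lam":{"hkq":30,"yrg":85}}}
After op 14 (remove /mkx/lam/yrg): {"bb":26,"lei":63,"mkx":{"lam":{"hkq":30}}}
After op 15 (replace /mkx/lam/hkq 84): {"bb":26,"lei":63,"mkx":{"lam":{"hkq":84}}}
After op 16 (add /mkx/tfu 33): {"bb":26,"lei":63,"mkx":{"lam":{"hkq":84},"tfu":33}}
After op 17 (replace /mkx/lam/hkq 57): {"bb":26,"lei":63,"mkx":{"lam":{"hkq":57},"tfu":33}}
After op 18 (add /mkx/fd 83): {"bb":26,"lei":63,"mkx":{"fd":83,"lam":{"hkq":57},"tfu":33}}

Answer: {"bb":26,"lei":63,"mkx":{"fd":83,"lam":{"hkq":57},"tfu":33}}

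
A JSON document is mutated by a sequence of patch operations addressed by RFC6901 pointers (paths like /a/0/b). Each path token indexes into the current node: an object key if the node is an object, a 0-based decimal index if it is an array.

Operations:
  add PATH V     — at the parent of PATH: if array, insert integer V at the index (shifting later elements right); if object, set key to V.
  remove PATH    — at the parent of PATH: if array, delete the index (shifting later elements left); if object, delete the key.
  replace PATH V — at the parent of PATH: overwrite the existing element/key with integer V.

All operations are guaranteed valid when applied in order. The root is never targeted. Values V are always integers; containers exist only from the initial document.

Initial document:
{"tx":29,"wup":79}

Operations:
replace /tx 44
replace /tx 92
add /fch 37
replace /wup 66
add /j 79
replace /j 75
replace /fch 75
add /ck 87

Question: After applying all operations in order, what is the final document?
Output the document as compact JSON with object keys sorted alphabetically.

After op 1 (replace /tx 44): {"tx":44,"wup":79}
After op 2 (replace /tx 92): {"tx":92,"wup":79}
After op 3 (add /fch 37): {"fch":37,"tx":92,"wup":79}
After op 4 (replace /wup 66): {"fch":37,"tx":92,"wup":66}
After op 5 (add /j 79): {"fch":37,"j":79,"tx":92,"wup":66}
After op 6 (replace /j 75): {"fch":37,"j":75,"tx":92,"wup":66}
After op 7 (replace /fch 75): {"fch":75,"j":75,"tx":92,"wup":66}
After op 8 (add /ck 87): {"ck":87,"fch":75,"j":75,"tx":92,"wup":66}

Answer: {"ck":87,"fch":75,"j":75,"tx":92,"wup":66}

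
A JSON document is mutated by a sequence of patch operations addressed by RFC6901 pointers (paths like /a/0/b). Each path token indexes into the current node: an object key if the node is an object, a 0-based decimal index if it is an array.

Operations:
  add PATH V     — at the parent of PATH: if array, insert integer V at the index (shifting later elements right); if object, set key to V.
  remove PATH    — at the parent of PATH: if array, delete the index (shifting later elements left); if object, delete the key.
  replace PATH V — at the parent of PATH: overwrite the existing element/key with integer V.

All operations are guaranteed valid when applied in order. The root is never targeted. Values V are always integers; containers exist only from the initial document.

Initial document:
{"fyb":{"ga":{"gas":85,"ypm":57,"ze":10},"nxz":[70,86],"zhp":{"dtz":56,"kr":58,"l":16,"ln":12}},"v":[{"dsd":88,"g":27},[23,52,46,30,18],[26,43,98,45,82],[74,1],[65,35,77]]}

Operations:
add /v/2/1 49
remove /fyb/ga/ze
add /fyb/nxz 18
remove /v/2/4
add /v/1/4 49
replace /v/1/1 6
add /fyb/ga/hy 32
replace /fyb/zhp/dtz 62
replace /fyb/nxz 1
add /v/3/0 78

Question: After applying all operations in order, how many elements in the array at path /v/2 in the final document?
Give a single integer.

After op 1 (add /v/2/1 49): {"fyb":{"ga":{"gas":85,"ypm":57,"ze":10},"nxz":[70,86],"zhp":{"dtz":56,"kr":58,"l":16,"ln":12}},"v":[{"dsd":88,"g":27},[23,52,46,30,18],[26,49,43,98,45,82],[74,1],[65,35,77]]}
After op 2 (remove /fyb/ga/ze): {"fyb":{"ga":{"gas":85,"ypm":57},"nxz":[70,86],"zhp":{"dtz":56,"kr":58,"l":16,"ln":12}},"v":[{"dsd":88,"g":27},[23,52,46,30,18],[26,49,43,98,45,82],[74,1],[65,35,77]]}
After op 3 (add /fyb/nxz 18): {"fyb":{"ga":{"gas":85,"ypm":57},"nxz":18,"zhp":{"dtz":56,"kr":58,"l":16,"ln":12}},"v":[{"dsd":88,"g":27},[23,52,46,30,18],[26,49,43,98,45,82],[74,1],[65,35,77]]}
After op 4 (remove /v/2/4): {"fyb":{"ga":{"gas":85,"ypm":57},"nxz":18,"zhp":{"dtz":56,"kr":58,"l":16,"ln":12}},"v":[{"dsd":88,"g":27},[23,52,46,30,18],[26,49,43,98,82],[74,1],[65,35,77]]}
After op 5 (add /v/1/4 49): {"fyb":{"ga":{"gas":85,"ypm":57},"nxz":18,"zhp":{"dtz":56,"kr":58,"l":16,"ln":12}},"v":[{"dsd":88,"g":27},[23,52,46,30,49,18],[26,49,43,98,82],[74,1],[65,35,77]]}
After op 6 (replace /v/1/1 6): {"fyb":{"ga":{"gas":85,"ypm":57},"nxz":18,"zhp":{"dtz":56,"kr":58,"l":16,"ln":12}},"v":[{"dsd":88,"g":27},[23,6,46,30,49,18],[26,49,43,98,82],[74,1],[65,35,77]]}
After op 7 (add /fyb/ga/hy 32): {"fyb":{"ga":{"gas":85,"hy":32,"ypm":57},"nxz":18,"zhp":{"dtz":56,"kr":58,"l":16,"ln":12}},"v":[{"dsd":88,"g":27},[23,6,46,30,49,18],[26,49,43,98,82],[74,1],[65,35,77]]}
After op 8 (replace /fyb/zhp/dtz 62): {"fyb":{"ga":{"gas":85,"hy":32,"ypm":57},"nxz":18,"zhp":{"dtz":62,"kr":58,"l":16,"ln":12}},"v":[{"dsd":88,"g":27},[23,6,46,30,49,18],[26,49,43,98,82],[74,1],[65,35,77]]}
After op 9 (replace /fyb/nxz 1): {"fyb":{"ga":{"gas":85,"hy":32,"ypm":57},"nxz":1,"zhp":{"dtz":62,"kr":58,"l":16,"ln":12}},"v":[{"dsd":88,"g":27},[23,6,46,30,49,18],[26,49,43,98,82],[74,1],[65,35,77]]}
After op 10 (add /v/3/0 78): {"fyb":{"ga":{"gas":85,"hy":32,"ypm":57},"nxz":1,"zhp":{"dtz":62,"kr":58,"l":16,"ln":12}},"v":[{"dsd":88,"g":27},[23,6,46,30,49,18],[26,49,43,98,82],[78,74,1],[65,35,77]]}
Size at path /v/2: 5

Answer: 5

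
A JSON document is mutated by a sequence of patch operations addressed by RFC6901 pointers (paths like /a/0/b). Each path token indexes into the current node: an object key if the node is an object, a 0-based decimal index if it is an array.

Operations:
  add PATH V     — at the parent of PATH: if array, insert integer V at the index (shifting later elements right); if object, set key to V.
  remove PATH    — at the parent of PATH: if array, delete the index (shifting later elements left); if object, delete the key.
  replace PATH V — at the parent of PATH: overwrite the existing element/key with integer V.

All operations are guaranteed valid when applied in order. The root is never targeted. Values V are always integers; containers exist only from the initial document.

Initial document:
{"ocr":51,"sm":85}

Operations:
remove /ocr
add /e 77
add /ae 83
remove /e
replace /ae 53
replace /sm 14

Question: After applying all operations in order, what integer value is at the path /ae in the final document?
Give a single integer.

Answer: 53

Derivation:
After op 1 (remove /ocr): {"sm":85}
After op 2 (add /e 77): {"e":77,"sm":85}
After op 3 (add /ae 83): {"ae":83,"e":77,"sm":85}
After op 4 (remove /e): {"ae":83,"sm":85}
After op 5 (replace /ae 53): {"ae":53,"sm":85}
After op 6 (replace /sm 14): {"ae":53,"sm":14}
Value at /ae: 53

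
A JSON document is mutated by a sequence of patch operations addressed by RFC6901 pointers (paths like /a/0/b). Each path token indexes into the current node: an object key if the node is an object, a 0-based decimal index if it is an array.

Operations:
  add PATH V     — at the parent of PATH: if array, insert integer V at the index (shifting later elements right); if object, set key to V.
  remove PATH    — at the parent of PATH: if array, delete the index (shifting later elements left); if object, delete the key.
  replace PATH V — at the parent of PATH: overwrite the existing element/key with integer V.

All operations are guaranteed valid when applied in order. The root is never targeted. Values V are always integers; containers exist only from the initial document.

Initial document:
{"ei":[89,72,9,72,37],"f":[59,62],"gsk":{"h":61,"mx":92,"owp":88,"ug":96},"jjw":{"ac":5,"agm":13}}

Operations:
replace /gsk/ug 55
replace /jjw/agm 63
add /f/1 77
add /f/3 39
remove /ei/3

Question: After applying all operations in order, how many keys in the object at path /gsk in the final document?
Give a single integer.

After op 1 (replace /gsk/ug 55): {"ei":[89,72,9,72,37],"f":[59,62],"gsk":{"h":61,"mx":92,"owp":88,"ug":55},"jjw":{"ac":5,"agm":13}}
After op 2 (replace /jjw/agm 63): {"ei":[89,72,9,72,37],"f":[59,62],"gsk":{"h":61,"mx":92,"owp":88,"ug":55},"jjw":{"ac":5,"agm":63}}
After op 3 (add /f/1 77): {"ei":[89,72,9,72,37],"f":[59,77,62],"gsk":{"h":61,"mx":92,"owp":88,"ug":55},"jjw":{"ac":5,"agm":63}}
After op 4 (add /f/3 39): {"ei":[89,72,9,72,37],"f":[59,77,62,39],"gsk":{"h":61,"mx":92,"owp":88,"ug":55},"jjw":{"ac":5,"agm":63}}
After op 5 (remove /ei/3): {"ei":[89,72,9,37],"f":[59,77,62,39],"gsk":{"h":61,"mx":92,"owp":88,"ug":55},"jjw":{"ac":5,"agm":63}}
Size at path /gsk: 4

Answer: 4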